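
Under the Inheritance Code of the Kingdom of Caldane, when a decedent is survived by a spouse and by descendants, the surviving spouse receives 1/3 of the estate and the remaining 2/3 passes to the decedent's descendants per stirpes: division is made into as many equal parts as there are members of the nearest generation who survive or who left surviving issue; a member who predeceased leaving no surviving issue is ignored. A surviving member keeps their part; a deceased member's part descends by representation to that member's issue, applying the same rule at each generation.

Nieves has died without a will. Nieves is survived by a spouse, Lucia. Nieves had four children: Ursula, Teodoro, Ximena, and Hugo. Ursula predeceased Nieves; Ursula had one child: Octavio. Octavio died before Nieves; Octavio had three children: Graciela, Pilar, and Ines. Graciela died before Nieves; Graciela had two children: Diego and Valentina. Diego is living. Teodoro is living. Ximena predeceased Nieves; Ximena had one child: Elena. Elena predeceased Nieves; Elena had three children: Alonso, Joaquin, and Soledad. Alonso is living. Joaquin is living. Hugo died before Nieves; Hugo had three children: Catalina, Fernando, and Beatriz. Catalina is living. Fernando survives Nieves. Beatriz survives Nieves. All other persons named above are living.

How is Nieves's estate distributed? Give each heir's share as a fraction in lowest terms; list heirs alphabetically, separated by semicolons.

Alonso 1/18; Beatriz 1/18; Catalina 1/18; Diego 1/36; Fernando 1/18; Ines 1/18; Joaquin 1/18; Lucia 1/3; Pilar 1/18; Soledad 1/18; Teodoro 1/6; Valentina 1/36

Lucia, as surviving spouse, takes 1/3.
The remaining 2/3 passes to Nieves's descendants per stirpes.
The 2/3 is divided into 4 equal shares of 1/6 among Ursula, Teodoro, Ximena, Hugo.
Ursula predeceased; the 1/6 allotted to Ursula's branch passes to Ursula's issue by representation.
Octavio's line is the sole branch at this level, so the full 1/6 passes to Octavio's issue by representation.
The 1/6 is divided into 3 equal shares of 1/18 among Graciela, Pilar, Ines.
Graciela predeceased; the 1/18 allotted to Graciela's branch passes to Graciela's issue by representation.
The 1/18 is divided into 2 equal shares of 1/36 among Diego, Valentina.
Diego is living and takes 1/36.
Valentina is living and takes 1/36.
Pilar is living and takes 1/18.
Ines is living and takes 1/18.
Teodoro is living and takes 1/6.
Ximena predeceased; the 1/6 allotted to Ximena's branch passes to Ximena's issue by representation.
Elena's line is the sole branch at this level, so the full 1/6 passes to Elena's issue by representation.
The 1/6 is divided into 3 equal shares of 1/18 among Alonso, Joaquin, Soledad.
Alonso is living and takes 1/18.
Joaquin is living and takes 1/18.
Soledad is living and takes 1/18.
Hugo predeceased; the 1/6 allotted to Hugo's branch passes to Hugo's issue by representation.
The 1/6 is divided into 3 equal shares of 1/18 among Catalina, Fernando, Beatriz.
Catalina is living and takes 1/18.
Fernando is living and takes 1/18.
Beatriz is living and takes 1/18.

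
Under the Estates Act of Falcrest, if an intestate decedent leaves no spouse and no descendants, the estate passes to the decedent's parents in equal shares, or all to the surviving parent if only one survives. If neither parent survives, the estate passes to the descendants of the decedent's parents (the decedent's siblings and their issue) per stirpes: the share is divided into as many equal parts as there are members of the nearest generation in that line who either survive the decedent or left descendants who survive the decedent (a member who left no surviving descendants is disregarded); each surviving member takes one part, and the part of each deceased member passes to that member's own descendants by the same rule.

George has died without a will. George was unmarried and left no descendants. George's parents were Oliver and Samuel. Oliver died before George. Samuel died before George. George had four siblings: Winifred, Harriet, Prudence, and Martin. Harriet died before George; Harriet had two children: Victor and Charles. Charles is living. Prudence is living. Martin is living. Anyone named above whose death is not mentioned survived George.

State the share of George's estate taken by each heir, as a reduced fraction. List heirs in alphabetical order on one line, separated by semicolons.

Charles 1/8; Martin 1/4; Prudence 1/4; Victor 1/8; Winifred 1/4

Neither parent survives and there are no descendants, so the estate passes to George's siblings and their issue per stirpes.
The estate is divided into 4 equal shares of 1/4 among Winifred, Harriet, Prudence, Martin.
Winifred is living and takes 1/4.
Harriet predeceased; the 1/4 allotted to Harriet's branch passes to Harriet's issue by representation.
The 1/4 is divided into 2 equal shares of 1/8 among Victor, Charles.
Victor is living and takes 1/8.
Charles is living and takes 1/8.
Prudence is living and takes 1/4.
Martin is living and takes 1/4.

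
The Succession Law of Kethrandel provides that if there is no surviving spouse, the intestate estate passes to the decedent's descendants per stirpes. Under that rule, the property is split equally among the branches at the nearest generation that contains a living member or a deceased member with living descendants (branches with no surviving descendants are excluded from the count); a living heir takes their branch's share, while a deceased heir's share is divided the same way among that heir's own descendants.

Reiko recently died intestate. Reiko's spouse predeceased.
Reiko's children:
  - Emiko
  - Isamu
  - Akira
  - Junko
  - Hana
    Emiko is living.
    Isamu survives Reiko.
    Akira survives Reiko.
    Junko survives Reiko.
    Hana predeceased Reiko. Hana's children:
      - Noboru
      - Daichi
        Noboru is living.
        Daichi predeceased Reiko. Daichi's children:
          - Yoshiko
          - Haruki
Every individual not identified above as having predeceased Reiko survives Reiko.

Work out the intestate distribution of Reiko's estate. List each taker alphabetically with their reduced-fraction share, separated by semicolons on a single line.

Akira 1/5; Emiko 1/5; Haruki 1/20; Isamu 1/5; Junko 1/5; Noboru 1/10; Yoshiko 1/20

There is no surviving spouse, so the entire estate passes to Reiko's descendants per stirpes.
The estate is divided into 5 equal shares of 1/5 among Emiko, Isamu, Akira, Junko, Hana.
Emiko is living and takes 1/5.
Isamu is living and takes 1/5.
Akira is living and takes 1/5.
Junko is living and takes 1/5.
Hana predeceased; the 1/5 allotted to Hana's branch passes to Hana's issue by representation.
The 1/5 is divided into 2 equal shares of 1/10 among Noboru, Daichi.
Noboru is living and takes 1/10.
Daichi predeceased; the 1/10 allotted to Daichi's branch passes to Daichi's issue by representation.
The 1/10 is divided into 2 equal shares of 1/20 among Yoshiko, Haruki.
Yoshiko is living and takes 1/20.
Haruki is living and takes 1/20.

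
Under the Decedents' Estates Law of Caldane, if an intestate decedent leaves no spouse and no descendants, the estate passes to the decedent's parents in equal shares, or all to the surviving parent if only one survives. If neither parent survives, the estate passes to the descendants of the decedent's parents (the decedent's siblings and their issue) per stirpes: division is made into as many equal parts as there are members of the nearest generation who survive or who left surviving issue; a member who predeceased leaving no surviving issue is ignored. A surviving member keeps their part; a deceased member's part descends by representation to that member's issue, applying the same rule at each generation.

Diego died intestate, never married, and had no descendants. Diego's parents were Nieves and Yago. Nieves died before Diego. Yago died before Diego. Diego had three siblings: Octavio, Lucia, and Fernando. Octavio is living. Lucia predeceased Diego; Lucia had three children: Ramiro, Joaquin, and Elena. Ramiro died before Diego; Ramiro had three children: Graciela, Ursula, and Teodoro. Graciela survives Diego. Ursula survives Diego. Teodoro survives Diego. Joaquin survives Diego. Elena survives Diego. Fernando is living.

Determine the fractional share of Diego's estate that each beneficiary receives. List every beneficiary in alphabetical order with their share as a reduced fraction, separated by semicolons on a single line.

Neither parent survives and there are no descendants, so the estate passes to Diego's siblings and their issue per stirpes.
The estate is divided into 3 equal shares of 1/3 among Octavio, Lucia, Fernando.
Octavio is living and takes 1/3.
Lucia predeceased; the 1/3 allotted to Lucia's branch passes to Lucia's issue by representation.
The 1/3 is divided into 3 equal shares of 1/9 among Ramiro, Joaquin, Elena.
Ramiro predeceased; the 1/9 allotted to Ramiro's branch passes to Ramiro's issue by representation.
The 1/9 is divided into 3 equal shares of 1/27 among Graciela, Ursula, Teodoro.
Graciela is living and takes 1/27.
Ursula is living and takes 1/27.
Teodoro is living and takes 1/27.
Joaquin is living and takes 1/9.
Elena is living and takes 1/9.
Fernando is living and takes 1/3.

Elena 1/9; Fernando 1/3; Graciela 1/27; Joaquin 1/9; Octavio 1/3; Teodoro 1/27; Ursula 1/27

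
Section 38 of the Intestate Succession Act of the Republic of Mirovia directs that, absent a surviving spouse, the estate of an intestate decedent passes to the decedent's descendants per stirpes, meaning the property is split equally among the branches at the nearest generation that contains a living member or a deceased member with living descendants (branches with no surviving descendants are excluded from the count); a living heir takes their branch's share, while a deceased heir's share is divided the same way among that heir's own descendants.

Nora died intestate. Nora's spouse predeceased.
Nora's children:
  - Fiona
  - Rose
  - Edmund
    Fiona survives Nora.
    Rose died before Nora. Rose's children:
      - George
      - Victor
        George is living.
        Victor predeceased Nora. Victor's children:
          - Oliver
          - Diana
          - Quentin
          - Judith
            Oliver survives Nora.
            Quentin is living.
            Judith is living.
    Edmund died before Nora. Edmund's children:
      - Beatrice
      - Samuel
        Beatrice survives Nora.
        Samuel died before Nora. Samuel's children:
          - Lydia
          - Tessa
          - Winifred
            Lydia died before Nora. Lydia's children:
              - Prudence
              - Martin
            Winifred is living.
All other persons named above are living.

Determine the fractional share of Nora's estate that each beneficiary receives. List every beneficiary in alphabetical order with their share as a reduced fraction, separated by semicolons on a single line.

Beatrice 1/6; Diana 1/24; Fiona 1/3; George 1/6; Judith 1/24; Martin 1/36; Oliver 1/24; Prudence 1/36; Quentin 1/24; Tessa 1/18; Winifred 1/18

There is no surviving spouse, so the entire estate passes to Nora's descendants per stirpes.
The estate is divided into 3 equal shares of 1/3 among Fiona, Rose, Edmund.
Fiona is living and takes 1/3.
Rose predeceased; the 1/3 allotted to Rose's branch passes to Rose's issue by representation.
The 1/3 is divided into 2 equal shares of 1/6 among George, Victor.
George is living and takes 1/6.
Victor predeceased; the 1/6 allotted to Victor's branch passes to Victor's issue by representation.
The 1/6 is divided into 4 equal shares of 1/24 among Oliver, Diana, Quentin, Judith.
Oliver is living and takes 1/24.
Diana is living and takes 1/24.
Quentin is living and takes 1/24.
Judith is living and takes 1/24.
Edmund predeceased; the 1/3 allotted to Edmund's branch passes to Edmund's issue by representation.
The 1/3 is divided into 2 equal shares of 1/6 among Beatrice, Samuel.
Beatrice is living and takes 1/6.
Samuel predeceased; the 1/6 allotted to Samuel's branch passes to Samuel's issue by representation.
The 1/6 is divided into 3 equal shares of 1/18 among Lydia, Tessa, Winifred.
Lydia predeceased; the 1/18 allotted to Lydia's branch passes to Lydia's issue by representation.
The 1/18 is divided into 2 equal shares of 1/36 among Prudence, Martin.
Prudence is living and takes 1/36.
Martin is living and takes 1/36.
Tessa is living and takes 1/18.
Winifred is living and takes 1/18.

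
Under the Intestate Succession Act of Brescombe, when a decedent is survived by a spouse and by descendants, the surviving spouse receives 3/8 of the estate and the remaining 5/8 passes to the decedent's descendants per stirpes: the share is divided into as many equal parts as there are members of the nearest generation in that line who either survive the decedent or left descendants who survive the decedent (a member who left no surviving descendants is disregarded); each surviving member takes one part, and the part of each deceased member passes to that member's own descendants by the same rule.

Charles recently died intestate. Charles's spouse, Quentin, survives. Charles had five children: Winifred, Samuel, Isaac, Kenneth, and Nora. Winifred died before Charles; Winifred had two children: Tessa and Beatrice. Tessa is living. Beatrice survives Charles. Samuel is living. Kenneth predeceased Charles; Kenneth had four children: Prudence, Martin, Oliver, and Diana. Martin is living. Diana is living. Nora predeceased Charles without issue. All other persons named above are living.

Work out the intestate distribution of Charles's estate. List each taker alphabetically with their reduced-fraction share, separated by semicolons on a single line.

Quentin, as surviving spouse, takes 3/8.
The remaining 5/8 passes to Charles's descendants per stirpes.
Nora left no surviving issue, so that branch lapses and is disregarded.
The 5/8 is divided into 4 equal shares of 5/32 among Winifred, Samuel, Isaac, Kenneth.
Winifred predeceased; the 5/32 allotted to Winifred's branch passes to Winifred's issue by representation.
The 5/32 is divided into 2 equal shares of 5/64 among Tessa, Beatrice.
Tessa is living and takes 5/64.
Beatrice is living and takes 5/64.
Samuel is living and takes 5/32.
Isaac is living and takes 5/32.
Kenneth predeceased; the 5/32 allotted to Kenneth's branch passes to Kenneth's issue by representation.
The 5/32 is divided into 4 equal shares of 5/128 among Prudence, Martin, Oliver, Diana.
Prudence is living and takes 5/128.
Martin is living and takes 5/128.
Oliver is living and takes 5/128.
Diana is living and takes 5/128.

Beatrice 5/64; Diana 5/128; Isaac 5/32; Martin 5/128; Oliver 5/128; Prudence 5/128; Quentin 3/8; Samuel 5/32; Tessa 5/64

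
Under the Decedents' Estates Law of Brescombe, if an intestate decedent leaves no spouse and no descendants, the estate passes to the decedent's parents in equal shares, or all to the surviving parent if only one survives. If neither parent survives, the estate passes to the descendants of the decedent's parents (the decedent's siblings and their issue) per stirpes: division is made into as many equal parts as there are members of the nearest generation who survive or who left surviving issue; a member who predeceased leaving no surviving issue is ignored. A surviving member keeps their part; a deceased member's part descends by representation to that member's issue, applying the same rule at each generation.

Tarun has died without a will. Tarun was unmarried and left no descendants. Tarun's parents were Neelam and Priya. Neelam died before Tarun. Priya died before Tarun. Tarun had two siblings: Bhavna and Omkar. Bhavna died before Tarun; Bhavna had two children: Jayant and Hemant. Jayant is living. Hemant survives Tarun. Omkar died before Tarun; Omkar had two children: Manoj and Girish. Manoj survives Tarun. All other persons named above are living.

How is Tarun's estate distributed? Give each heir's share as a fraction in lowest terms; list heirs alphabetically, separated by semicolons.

Girish 1/4; Hemant 1/4; Jayant 1/4; Manoj 1/4

Neither parent survives and there are no descendants, so the estate passes to Tarun's siblings and their issue per stirpes.
The estate is divided into 2 equal shares of 1/2 among Bhavna, Omkar.
Bhavna predeceased; the 1/2 allotted to Bhavna's branch passes to Bhavna's issue by representation.
The 1/2 is divided into 2 equal shares of 1/4 among Jayant, Hemant.
Jayant is living and takes 1/4.
Hemant is living and takes 1/4.
Omkar predeceased; the 1/2 allotted to Omkar's branch passes to Omkar's issue by representation.
The 1/2 is divided into 2 equal shares of 1/4 among Manoj, Girish.
Manoj is living and takes 1/4.
Girish is living and takes 1/4.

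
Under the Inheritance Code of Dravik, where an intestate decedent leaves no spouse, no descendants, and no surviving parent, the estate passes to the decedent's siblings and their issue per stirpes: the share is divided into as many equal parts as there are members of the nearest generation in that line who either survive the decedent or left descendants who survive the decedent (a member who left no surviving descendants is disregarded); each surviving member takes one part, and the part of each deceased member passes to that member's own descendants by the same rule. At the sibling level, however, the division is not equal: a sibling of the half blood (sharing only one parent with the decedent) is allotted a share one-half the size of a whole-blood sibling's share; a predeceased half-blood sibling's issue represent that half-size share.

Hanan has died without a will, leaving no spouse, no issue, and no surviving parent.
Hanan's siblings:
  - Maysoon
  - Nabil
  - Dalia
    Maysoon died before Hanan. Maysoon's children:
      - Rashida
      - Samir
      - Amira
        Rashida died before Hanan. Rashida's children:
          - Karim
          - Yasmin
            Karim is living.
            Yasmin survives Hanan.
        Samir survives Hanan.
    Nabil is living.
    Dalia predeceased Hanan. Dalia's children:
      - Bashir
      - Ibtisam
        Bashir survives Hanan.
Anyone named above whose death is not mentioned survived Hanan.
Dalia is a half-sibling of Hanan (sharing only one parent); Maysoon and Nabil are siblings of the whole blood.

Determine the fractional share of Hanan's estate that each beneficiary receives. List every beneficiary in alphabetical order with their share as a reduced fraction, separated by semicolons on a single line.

No spouse, descendants, or parent survives, so the estate passes to Hanan's siblings per stirpes.
Half-blood siblings count for one-half the weight of whole-blood siblings at the initial division.
Dividing 1 in proportion to weights (total weight 5/2): Maysoon (weight 1) → 2/5; Nabil (weight 1) → 2/5; Dalia (weight 1/2) → 1/5.
Maysoon predeceased; the 2/5 allotted to Maysoon's branch passes to Maysoon's issue by representation.
The 2/5 is divided into 3 equal shares of 2/15 among Rashida, Samir, Amira.
Rashida predeceased; the 2/15 allotted to Rashida's branch passes to Rashida's issue by representation.
The 2/15 is divided into 2 equal shares of 1/15 among Karim, Yasmin.
Karim is living and takes 1/15.
Yasmin is living and takes 1/15.
Samir is living and takes 2/15.
Amira is living and takes 2/15.
Nabil is living and takes 2/5.
Dalia predeceased; the 1/5 allotted to Dalia's branch passes to Dalia's issue by representation.
The 1/5 is divided into 2 equal shares of 1/10 among Bashir, Ibtisam.
Bashir is living and takes 1/10.
Ibtisam is living and takes 1/10.

Amira 2/15; Bashir 1/10; Ibtisam 1/10; Karim 1/15; Nabil 2/5; Samir 2/15; Yasmin 1/15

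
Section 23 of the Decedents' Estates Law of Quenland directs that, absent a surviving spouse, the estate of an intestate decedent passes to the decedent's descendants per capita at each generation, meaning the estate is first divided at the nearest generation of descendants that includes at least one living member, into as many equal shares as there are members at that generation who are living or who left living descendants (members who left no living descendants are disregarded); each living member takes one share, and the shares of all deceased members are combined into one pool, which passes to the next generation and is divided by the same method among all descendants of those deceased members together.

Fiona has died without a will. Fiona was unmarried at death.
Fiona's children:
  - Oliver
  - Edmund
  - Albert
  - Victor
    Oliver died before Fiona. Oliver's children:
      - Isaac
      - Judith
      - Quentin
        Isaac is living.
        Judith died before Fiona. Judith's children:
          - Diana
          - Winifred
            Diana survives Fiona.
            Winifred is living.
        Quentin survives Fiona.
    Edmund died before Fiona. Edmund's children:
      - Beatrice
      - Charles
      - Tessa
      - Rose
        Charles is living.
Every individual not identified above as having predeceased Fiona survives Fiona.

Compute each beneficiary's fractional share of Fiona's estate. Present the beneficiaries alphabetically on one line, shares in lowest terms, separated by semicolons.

Albert 1/4; Beatrice 1/14; Charles 1/14; Diana 1/28; Isaac 1/14; Quentin 1/14; Rose 1/14; Tessa 1/14; Victor 1/4; Winifred 1/28

There is no surviving spouse, so the entire estate passes to Fiona's descendants per capita at each generation.
At generation 1 (Oliver, Edmund, Albert, Victor) there are 4 shares of (1)/4 = 1/4 each.
Living: Albert and Victor — each takes 1/4.
Deceased: Oliver and Edmund. Their combined 1/2 is pooled and carried to generation 2.
At generation 2 (Isaac, Judith, Quentin, Beatrice, Charles, Tessa, Rose) there are 7 shares of (1/2)/7 = 1/14 each.
Living: Isaac, Quentin, Beatrice, Charles, Tessa, and Rose — each takes 1/14.
Deceased: Judith. That 1/14 share is carried to generation 3.
At generation 3 (Diana, Winifred) there are 2 shares of (1/14)/2 = 1/28 each.
Living: Diana and Winifred — each takes 1/28.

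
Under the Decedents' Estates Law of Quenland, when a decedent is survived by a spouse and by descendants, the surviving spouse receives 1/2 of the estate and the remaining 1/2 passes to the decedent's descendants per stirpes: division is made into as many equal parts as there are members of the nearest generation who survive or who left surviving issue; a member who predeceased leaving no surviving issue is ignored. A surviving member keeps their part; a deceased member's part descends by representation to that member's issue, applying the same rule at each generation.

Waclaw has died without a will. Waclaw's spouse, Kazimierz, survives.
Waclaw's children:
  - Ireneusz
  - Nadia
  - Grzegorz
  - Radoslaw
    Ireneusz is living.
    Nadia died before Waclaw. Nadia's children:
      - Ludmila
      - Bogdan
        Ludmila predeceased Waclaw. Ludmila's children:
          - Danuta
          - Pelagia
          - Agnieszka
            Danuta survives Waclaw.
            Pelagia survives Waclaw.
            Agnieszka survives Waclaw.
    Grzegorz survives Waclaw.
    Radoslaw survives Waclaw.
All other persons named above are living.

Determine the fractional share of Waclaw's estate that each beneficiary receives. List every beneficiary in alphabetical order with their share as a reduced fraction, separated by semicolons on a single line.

Agnieszka 1/48; Bogdan 1/16; Danuta 1/48; Grzegorz 1/8; Ireneusz 1/8; Kazimierz 1/2; Pelagia 1/48; Radoslaw 1/8

Kazimierz, as surviving spouse, takes 1/2.
The remaining 1/2 passes to Waclaw's descendants per stirpes.
The 1/2 is divided into 4 equal shares of 1/8 among Ireneusz, Nadia, Grzegorz, Radoslaw.
Ireneusz is living and takes 1/8.
Nadia predeceased; the 1/8 allotted to Nadia's branch passes to Nadia's issue by representation.
The 1/8 is divided into 2 equal shares of 1/16 among Ludmila, Bogdan.
Ludmila predeceased; the 1/16 allotted to Ludmila's branch passes to Ludmila's issue by representation.
The 1/16 is divided into 3 equal shares of 1/48 among Danuta, Pelagia, Agnieszka.
Danuta is living and takes 1/48.
Pelagia is living and takes 1/48.
Agnieszka is living and takes 1/48.
Bogdan is living and takes 1/16.
Grzegorz is living and takes 1/8.
Radoslaw is living and takes 1/8.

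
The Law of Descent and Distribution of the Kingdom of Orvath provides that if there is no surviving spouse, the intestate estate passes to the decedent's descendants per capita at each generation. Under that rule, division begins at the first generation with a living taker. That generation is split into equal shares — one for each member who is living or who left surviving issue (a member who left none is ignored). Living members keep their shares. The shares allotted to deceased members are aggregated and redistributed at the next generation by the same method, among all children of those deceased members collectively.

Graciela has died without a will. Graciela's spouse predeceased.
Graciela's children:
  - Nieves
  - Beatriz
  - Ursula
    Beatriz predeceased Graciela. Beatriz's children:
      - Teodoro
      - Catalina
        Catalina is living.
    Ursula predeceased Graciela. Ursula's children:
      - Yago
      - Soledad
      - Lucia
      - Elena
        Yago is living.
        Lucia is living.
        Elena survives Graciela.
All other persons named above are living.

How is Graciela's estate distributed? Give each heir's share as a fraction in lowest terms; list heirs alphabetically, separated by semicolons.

Catalina 1/9; Elena 1/9; Lucia 1/9; Nieves 1/3; Soledad 1/9; Teodoro 1/9; Yago 1/9

There is no surviving spouse, so the entire estate passes to Graciela's descendants per capita at each generation.
At generation 1 (Nieves, Beatriz, Ursula) there are 3 shares of (1)/3 = 1/3 each.
Living: Nieves — each takes 1/3.
Deceased: Beatriz and Ursula. Their combined 2/3 is pooled and carried to generation 2.
At generation 2 (Teodoro, Catalina, Yago, Soledad, Lucia, Elena) there are 6 shares of (2/3)/6 = 1/9 each.
Living: Teodoro, Catalina, Yago, Soledad, Lucia, and Elena — each takes 1/9.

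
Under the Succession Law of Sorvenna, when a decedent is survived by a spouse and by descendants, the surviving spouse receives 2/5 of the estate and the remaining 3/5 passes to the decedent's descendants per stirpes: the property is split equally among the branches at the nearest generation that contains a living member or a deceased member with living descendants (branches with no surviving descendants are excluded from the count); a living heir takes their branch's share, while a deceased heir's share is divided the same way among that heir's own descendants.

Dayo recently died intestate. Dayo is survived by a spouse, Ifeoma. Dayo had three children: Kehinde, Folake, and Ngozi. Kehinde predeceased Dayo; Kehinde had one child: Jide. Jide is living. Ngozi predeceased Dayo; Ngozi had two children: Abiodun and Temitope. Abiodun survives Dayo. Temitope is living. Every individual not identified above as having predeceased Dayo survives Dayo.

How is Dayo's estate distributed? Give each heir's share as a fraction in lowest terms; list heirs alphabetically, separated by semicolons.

Abiodun 1/10; Folake 1/5; Ifeoma 2/5; Jide 1/5; Temitope 1/10

Ifeoma, as surviving spouse, takes 2/5.
The remaining 3/5 passes to Dayo's descendants per stirpes.
The 3/5 is divided into 3 equal shares of 1/5 among Kehinde, Folake, Ngozi.
Kehinde predeceased; the 1/5 allotted to Kehinde's branch passes to Kehinde's issue by representation.
Jide is the sole taker at this level and receives the full 1/5.
Folake is living and takes 1/5.
Ngozi predeceased; the 1/5 allotted to Ngozi's branch passes to Ngozi's issue by representation.
The 1/5 is divided into 2 equal shares of 1/10 among Abiodun, Temitope.
Abiodun is living and takes 1/10.
Temitope is living and takes 1/10.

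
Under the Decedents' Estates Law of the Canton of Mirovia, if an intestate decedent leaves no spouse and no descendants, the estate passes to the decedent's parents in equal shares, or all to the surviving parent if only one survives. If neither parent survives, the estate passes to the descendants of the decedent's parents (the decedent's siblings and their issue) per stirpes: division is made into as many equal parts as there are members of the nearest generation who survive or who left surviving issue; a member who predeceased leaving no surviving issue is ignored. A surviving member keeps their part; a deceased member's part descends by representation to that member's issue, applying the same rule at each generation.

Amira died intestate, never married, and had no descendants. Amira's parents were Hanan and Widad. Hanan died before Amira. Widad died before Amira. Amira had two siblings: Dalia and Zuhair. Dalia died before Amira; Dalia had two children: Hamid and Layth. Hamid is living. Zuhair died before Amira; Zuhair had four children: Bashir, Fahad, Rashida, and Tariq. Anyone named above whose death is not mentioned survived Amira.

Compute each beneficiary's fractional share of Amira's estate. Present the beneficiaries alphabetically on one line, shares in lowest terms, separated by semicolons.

Bashir 1/8; Fahad 1/8; Hamid 1/4; Layth 1/4; Rashida 1/8; Tariq 1/8

Neither parent survives and there are no descendants, so the estate passes to Amira's siblings and their issue per stirpes.
The estate is divided into 2 equal shares of 1/2 among Dalia, Zuhair.
Dalia predeceased; the 1/2 allotted to Dalia's branch passes to Dalia's issue by representation.
The 1/2 is divided into 2 equal shares of 1/4 among Hamid, Layth.
Hamid is living and takes 1/4.
Layth is living and takes 1/4.
Zuhair predeceased; the 1/2 allotted to Zuhair's branch passes to Zuhair's issue by representation.
The 1/2 is divided into 4 equal shares of 1/8 among Bashir, Fahad, Rashida, Tariq.
Bashir is living and takes 1/8.
Fahad is living and takes 1/8.
Rashida is living and takes 1/8.
Tariq is living and takes 1/8.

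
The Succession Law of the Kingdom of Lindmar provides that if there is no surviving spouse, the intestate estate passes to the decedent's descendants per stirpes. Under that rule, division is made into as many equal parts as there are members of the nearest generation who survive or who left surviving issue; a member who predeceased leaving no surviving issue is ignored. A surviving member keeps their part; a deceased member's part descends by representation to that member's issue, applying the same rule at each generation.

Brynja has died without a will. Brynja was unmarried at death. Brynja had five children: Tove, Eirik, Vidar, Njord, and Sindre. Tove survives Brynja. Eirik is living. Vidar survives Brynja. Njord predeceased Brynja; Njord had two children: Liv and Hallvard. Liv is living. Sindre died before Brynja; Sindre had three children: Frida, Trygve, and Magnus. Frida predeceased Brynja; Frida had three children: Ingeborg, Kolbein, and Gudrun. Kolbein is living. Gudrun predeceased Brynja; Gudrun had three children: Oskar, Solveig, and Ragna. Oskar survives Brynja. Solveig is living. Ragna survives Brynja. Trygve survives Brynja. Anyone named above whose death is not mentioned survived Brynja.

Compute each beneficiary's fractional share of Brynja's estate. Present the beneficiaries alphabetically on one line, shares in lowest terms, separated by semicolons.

Eirik 1/5; Hallvard 1/10; Ingeborg 1/45; Kolbein 1/45; Liv 1/10; Magnus 1/15; Oskar 1/135; Ragna 1/135; Solveig 1/135; Tove 1/5; Trygve 1/15; Vidar 1/5

There is no surviving spouse, so the entire estate passes to Brynja's descendants per stirpes.
The estate is divided into 5 equal shares of 1/5 among Tove, Eirik, Vidar, Njord, Sindre.
Tove is living and takes 1/5.
Eirik is living and takes 1/5.
Vidar is living and takes 1/5.
Njord predeceased; the 1/5 allotted to Njord's branch passes to Njord's issue by representation.
The 1/5 is divided into 2 equal shares of 1/10 among Liv, Hallvard.
Liv is living and takes 1/10.
Hallvard is living and takes 1/10.
Sindre predeceased; the 1/5 allotted to Sindre's branch passes to Sindre's issue by representation.
The 1/5 is divided into 3 equal shares of 1/15 among Frida, Trygve, Magnus.
Frida predeceased; the 1/15 allotted to Frida's branch passes to Frida's issue by representation.
The 1/15 is divided into 3 equal shares of 1/45 among Ingeborg, Kolbein, Gudrun.
Ingeborg is living and takes 1/45.
Kolbein is living and takes 1/45.
Gudrun predeceased; the 1/45 allotted to Gudrun's branch passes to Gudrun's issue by representation.
The 1/45 is divided into 3 equal shares of 1/135 among Oskar, Solveig, Ragna.
Oskar is living and takes 1/135.
Solveig is living and takes 1/135.
Ragna is living and takes 1/135.
Trygve is living and takes 1/15.
Magnus is living and takes 1/15.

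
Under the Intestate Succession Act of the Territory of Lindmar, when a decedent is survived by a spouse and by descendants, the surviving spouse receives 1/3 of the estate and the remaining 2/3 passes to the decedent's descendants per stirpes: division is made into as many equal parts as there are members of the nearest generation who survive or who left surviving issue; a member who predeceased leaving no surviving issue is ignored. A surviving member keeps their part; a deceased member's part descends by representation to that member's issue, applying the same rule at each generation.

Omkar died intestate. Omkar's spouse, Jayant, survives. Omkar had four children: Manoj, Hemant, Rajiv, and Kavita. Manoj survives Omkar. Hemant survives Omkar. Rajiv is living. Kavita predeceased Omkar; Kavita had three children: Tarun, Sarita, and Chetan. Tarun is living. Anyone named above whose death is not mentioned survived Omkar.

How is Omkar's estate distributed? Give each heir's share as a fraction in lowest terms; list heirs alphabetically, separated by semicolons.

Jayant, as surviving spouse, takes 1/3.
The remaining 2/3 passes to Omkar's descendants per stirpes.
The 2/3 is divided into 4 equal shares of 1/6 among Manoj, Hemant, Rajiv, Kavita.
Manoj is living and takes 1/6.
Hemant is living and takes 1/6.
Rajiv is living and takes 1/6.
Kavita predeceased; the 1/6 allotted to Kavita's branch passes to Kavita's issue by representation.
The 1/6 is divided into 3 equal shares of 1/18 among Tarun, Sarita, Chetan.
Tarun is living and takes 1/18.
Sarita is living and takes 1/18.
Chetan is living and takes 1/18.

Chetan 1/18; Hemant 1/6; Jayant 1/3; Manoj 1/6; Rajiv 1/6; Sarita 1/18; Tarun 1/18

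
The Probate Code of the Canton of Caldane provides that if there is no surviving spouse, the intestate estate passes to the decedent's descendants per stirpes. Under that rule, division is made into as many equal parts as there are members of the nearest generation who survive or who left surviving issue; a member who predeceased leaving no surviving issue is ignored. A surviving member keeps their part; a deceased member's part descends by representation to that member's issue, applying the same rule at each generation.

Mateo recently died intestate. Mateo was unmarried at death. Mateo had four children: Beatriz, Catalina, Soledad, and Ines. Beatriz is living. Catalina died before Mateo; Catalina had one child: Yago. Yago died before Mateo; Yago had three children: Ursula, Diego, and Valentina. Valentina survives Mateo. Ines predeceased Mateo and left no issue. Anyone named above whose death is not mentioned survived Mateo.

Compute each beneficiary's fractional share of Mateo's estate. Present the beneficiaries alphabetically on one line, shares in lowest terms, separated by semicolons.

There is no surviving spouse, so the entire estate passes to Mateo's descendants per stirpes.
Ines left no surviving issue, so that branch lapses and is disregarded.
The estate is divided into 3 equal shares of 1/3 among Beatriz, Catalina, Soledad.
Beatriz is living and takes 1/3.
Catalina predeceased; the 1/3 allotted to Catalina's branch passes to Catalina's issue by representation.
Yago's line is the sole branch at this level, so the full 1/3 passes to Yago's issue by representation.
The 1/3 is divided into 3 equal shares of 1/9 among Ursula, Diego, Valentina.
Ursula is living and takes 1/9.
Diego is living and takes 1/9.
Valentina is living and takes 1/9.
Soledad is living and takes 1/3.

Beatriz 1/3; Diego 1/9; Soledad 1/3; Ursula 1/9; Valentina 1/9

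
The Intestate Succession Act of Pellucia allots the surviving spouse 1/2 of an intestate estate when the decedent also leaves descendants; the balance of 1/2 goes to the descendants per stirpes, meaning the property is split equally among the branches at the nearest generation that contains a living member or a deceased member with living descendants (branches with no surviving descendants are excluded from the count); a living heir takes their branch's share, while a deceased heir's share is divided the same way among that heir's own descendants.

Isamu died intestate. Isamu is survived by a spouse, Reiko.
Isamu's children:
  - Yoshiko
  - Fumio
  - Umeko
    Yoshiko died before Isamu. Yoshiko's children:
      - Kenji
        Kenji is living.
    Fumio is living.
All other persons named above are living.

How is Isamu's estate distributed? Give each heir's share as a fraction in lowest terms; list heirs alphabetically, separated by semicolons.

Reiko, as surviving spouse, takes 1/2.
The remaining 1/2 passes to Isamu's descendants per stirpes.
The 1/2 is divided into 3 equal shares of 1/6 among Yoshiko, Fumio, Umeko.
Yoshiko predeceased; the 1/6 allotted to Yoshiko's branch passes to Yoshiko's issue by representation.
Kenji is the sole taker at this level and receives the full 1/6.
Fumio is living and takes 1/6.
Umeko is living and takes 1/6.

Fumio 1/6; Kenji 1/6; Reiko 1/2; Umeko 1/6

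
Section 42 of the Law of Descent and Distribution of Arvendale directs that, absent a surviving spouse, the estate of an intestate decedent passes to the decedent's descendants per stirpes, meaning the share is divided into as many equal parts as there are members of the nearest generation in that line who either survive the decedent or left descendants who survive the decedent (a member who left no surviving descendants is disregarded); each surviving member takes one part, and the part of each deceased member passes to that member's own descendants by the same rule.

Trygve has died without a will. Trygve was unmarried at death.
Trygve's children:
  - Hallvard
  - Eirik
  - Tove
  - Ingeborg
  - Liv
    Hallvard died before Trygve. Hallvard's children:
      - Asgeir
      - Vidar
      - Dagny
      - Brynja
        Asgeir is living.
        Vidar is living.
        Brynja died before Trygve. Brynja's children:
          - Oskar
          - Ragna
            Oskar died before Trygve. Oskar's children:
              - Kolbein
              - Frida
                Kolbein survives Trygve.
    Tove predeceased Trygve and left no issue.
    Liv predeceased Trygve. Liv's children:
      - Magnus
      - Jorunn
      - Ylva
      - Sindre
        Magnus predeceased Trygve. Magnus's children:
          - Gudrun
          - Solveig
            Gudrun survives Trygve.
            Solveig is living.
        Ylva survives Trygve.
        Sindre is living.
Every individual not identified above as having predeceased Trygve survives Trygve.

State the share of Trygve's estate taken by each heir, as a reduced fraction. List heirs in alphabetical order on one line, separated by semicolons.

Asgeir 1/16; Dagny 1/16; Eirik 1/4; Frida 1/64; Gudrun 1/32; Ingeborg 1/4; Jorunn 1/16; Kolbein 1/64; Ragna 1/32; Sindre 1/16; Solveig 1/32; Vidar 1/16; Ylva 1/16

There is no surviving spouse, so the entire estate passes to Trygve's descendants per stirpes.
Tove left no surviving issue, so that branch lapses and is disregarded.
The estate is divided into 4 equal shares of 1/4 among Hallvard, Eirik, Ingeborg, Liv.
Hallvard predeceased; the 1/4 allotted to Hallvard's branch passes to Hallvard's issue by representation.
The 1/4 is divided into 4 equal shares of 1/16 among Asgeir, Vidar, Dagny, Brynja.
Asgeir is living and takes 1/16.
Vidar is living and takes 1/16.
Dagny is living and takes 1/16.
Brynja predeceased; the 1/16 allotted to Brynja's branch passes to Brynja's issue by representation.
The 1/16 is divided into 2 equal shares of 1/32 among Oskar, Ragna.
Oskar predeceased; the 1/32 allotted to Oskar's branch passes to Oskar's issue by representation.
The 1/32 is divided into 2 equal shares of 1/64 among Kolbein, Frida.
Kolbein is living and takes 1/64.
Frida is living and takes 1/64.
Ragna is living and takes 1/32.
Eirik is living and takes 1/4.
Ingeborg is living and takes 1/4.
Liv predeceased; the 1/4 allotted to Liv's branch passes to Liv's issue by representation.
The 1/4 is divided into 4 equal shares of 1/16 among Magnus, Jorunn, Ylva, Sindre.
Magnus predeceased; the 1/16 allotted to Magnus's branch passes to Magnus's issue by representation.
The 1/16 is divided into 2 equal shares of 1/32 among Gudrun, Solveig.
Gudrun is living and takes 1/32.
Solveig is living and takes 1/32.
Jorunn is living and takes 1/16.
Ylva is living and takes 1/16.
Sindre is living and takes 1/16.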